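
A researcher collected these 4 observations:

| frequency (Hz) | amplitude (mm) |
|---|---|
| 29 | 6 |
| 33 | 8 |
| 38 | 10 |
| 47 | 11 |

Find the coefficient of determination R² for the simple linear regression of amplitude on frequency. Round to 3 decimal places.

n = 4, Σx = 147, Σy = 35, Σxy = 1335, Σx² = 5583, Σy² = 321
Sxx = Σx² − (Σx)²/n = 5583 − 5402.25 = 180.75
Sxy = Σxy − (Σx)(Σy)/n = 1335 − 1286.25 = 48.75
Syy = Σy² − (Σy)²/n = 321 − 306.25 = 14.75
R² = Sxy²/(Sxx·Syy) = (48.75)²/(180.75·14.75) = 0.891413

0.891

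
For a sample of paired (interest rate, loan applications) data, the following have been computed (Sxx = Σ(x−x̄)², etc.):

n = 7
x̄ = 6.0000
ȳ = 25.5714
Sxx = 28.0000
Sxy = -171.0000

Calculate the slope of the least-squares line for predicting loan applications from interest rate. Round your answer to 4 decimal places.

b = Sxy/Sxx = -171/28 = -6.107143

-6.1071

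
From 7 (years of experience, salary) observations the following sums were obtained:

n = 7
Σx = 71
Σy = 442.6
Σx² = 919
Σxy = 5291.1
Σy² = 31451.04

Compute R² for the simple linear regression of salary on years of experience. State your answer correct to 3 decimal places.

Sxx = Σx² − (Σx)²/n = 919 − 720.142857 = 198.857143
Sxy = Σxy − (Σx)(Σy)/n = 5291.1 − 4489.228571 = 801.871429
Syy = Σy² − (Σy)²/n = 31451.04 − 27984.965714 = 3466.074286
R² = Sxy²/(Sxx·Syy) = (801.871429)²/(198.857143·3466.074286) = 0.932890

0.933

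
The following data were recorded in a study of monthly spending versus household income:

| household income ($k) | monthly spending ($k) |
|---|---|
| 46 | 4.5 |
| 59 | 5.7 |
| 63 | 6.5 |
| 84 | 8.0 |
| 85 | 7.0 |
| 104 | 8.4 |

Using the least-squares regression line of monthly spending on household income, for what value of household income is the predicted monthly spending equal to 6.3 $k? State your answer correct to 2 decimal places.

n = 6, Σx = 441, Σy = 40.1, Σxy = 3093.4, Σx² = 34663
Sxx = Σx² − (Σx)²/n = 34663 − 32413.5 = 2249.5
Sxy = Σxy − (Σx)(Σy)/n = 3093.4 − 2947.35 = 146.05
b = Sxy/Sxx = 146.05/2249.5 = 0.064926
a = ȳ − b·x̄ = 6.683333 − 0.064926·73.5 = 1.911306
Set a + b·x = 6.3: x = (6.3 − 1.911306) / 0.064926 = 67.595801

67.60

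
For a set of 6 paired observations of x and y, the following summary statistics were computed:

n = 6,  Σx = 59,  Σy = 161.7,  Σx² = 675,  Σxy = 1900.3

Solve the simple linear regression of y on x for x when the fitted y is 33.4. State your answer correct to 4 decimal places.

11.8049

Sxx = Σx² − (Σx)²/n = 675 − 580.166667 = 94.833333
Sxy = Σxy − (Σx)(Σy)/n = 1900.3 − 1590.05 = 310.25
b = Sxy/Sxx = 310.25/94.833333 = 3.271529
a = ȳ − b·x̄ = 26.95 − 3.271529·9.833333 = -5.220035
Set a + b·x = 33.4: x = (33.4 − (-5.220035)) / 3.271529 = 11.804889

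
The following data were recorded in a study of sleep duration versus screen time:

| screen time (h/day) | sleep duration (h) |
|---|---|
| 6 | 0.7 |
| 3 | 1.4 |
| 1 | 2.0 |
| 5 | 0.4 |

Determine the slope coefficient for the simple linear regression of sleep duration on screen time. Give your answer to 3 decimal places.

n = 4, Σx = 15, Σy = 4.5, Σxy = 12.4, Σx² = 71
Sxx = Σx² − (Σx)²/n = 71 − 56.25 = 14.75
Sxy = Σxy − (Σx)(Σy)/n = 12.4 − 16.875 = -4.475
b = Sxy/Sxx = -4.475/14.75 = -0.303390

-0.303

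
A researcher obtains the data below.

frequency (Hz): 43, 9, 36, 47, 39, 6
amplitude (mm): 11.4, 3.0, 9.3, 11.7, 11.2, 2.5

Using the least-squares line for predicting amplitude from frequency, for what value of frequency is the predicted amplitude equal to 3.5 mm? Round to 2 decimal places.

n = 6, Σx = 180, Σy = 49.1, Σxy = 1853.7, Σx² = 6992
Sxx = Σx² − (Σx)²/n = 6992 − 5400 = 1592
Sxy = Σxy − (Σx)(Σy)/n = 1853.7 − 1473 = 380.7
b = Sxy/Sxx = 380.7/1592 = 0.239133
a = ȳ − b·x̄ = 8.183333 − 0.239133·30 = 1.009338
Set a + b·x = 3.5: x = (3.5 − 1.009338) / 0.239133 = 10.415375

10.42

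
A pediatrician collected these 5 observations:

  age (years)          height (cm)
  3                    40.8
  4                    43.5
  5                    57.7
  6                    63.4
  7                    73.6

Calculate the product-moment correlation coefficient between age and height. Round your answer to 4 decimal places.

n = 5, Σx = 25, Σy = 279, Σxy = 1480.5, Σx² = 135, Σy² = 16322.7
Sxx = Σx² − (Σx)²/n = 135 − 125 = 10
Sxy = Σxy − (Σx)(Σy)/n = 1480.5 − 1395 = 85.5
Syy = Σy² − (Σy)²/n = 16322.7 − 15568.2 = 754.5
r = Sxy/√(Sxx·Syy) = 85.5/√(7545) = 85.5/86.861959 = 0.984320

0.9843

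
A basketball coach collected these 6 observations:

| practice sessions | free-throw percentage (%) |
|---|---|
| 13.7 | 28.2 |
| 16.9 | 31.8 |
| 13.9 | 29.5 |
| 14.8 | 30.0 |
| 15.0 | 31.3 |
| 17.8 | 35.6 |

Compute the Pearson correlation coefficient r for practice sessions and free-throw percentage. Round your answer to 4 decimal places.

0.9310

n = 6, Σx = 92.1, Σy = 186.4, Σxy = 2880.99, Σx² = 1427.39, Σy² = 5823.78
Sxx = Σx² − (Σx)²/n = 1427.39 − 1413.735 = 13.655
Sxy = Σxy − (Σx)(Σy)/n = 2880.99 − 2861.24 = 19.75
Syy = Σy² − (Σy)²/n = 5823.78 − 5790.826667 = 32.953333
r = Sxy/√(Sxx·Syy) = 19.75/√(449.977767) = 19.75/21.212679 = 0.931047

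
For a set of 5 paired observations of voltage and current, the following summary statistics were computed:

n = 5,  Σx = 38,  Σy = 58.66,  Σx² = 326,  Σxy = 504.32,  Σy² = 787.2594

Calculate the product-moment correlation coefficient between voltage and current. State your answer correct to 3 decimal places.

Sxx = Σx² − (Σx)²/n = 326 − 288.8 = 37.2
Sxy = Σxy − (Σx)(Σy)/n = 504.32 − 445.816 = 58.504
Syy = Σy² − (Σy)²/n = 787.2594 − 688.19912 = 99.06028
r = Sxy/√(Sxx·Syy) = 58.504/√(3685.042416) = 58.504/60.704550 = 0.963750

0.964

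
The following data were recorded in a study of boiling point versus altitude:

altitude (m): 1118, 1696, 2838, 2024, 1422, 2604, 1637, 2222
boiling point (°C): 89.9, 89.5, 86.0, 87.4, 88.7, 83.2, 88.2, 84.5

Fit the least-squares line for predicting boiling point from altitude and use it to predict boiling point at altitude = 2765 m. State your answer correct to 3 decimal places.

84.361

n = 8, Σx = 15561, Σy = 697.4, Σxy = 1348192.4, Σx² = 32697113
Sxx = Σx² − (Σx)²/n = 32697113 − 30268090.125 = 2429022.875
Sxy = Σxy − (Σx)(Σy)/n = 1348192.4 − 1356530.175 = -8337.775
b = Sxy/Sxx = -8337.775/2429022.875 = -0.003433
a = ȳ − b·x̄ = 87.175 − (-0.003433)·1945.125 = 93.851765
ŷ(2765) = a + b·2765 = 93.851765 + (-0.003433)·2765 = 84.360727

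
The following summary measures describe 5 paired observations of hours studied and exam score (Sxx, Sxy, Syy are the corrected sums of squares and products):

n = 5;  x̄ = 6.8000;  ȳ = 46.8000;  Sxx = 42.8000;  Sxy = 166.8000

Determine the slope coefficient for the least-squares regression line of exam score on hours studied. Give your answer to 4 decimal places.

3.8972

b = Sxy/Sxx = 166.8/42.8 = 3.897196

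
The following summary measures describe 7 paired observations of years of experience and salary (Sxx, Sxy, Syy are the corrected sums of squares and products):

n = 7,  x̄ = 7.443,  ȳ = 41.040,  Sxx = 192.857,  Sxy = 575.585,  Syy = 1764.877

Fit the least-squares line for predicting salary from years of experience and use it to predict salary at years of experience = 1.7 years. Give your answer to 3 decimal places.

b = Sxy/Sxx = 575.585/192.857 = 2.984517
a = ȳ − b·x̄ = 41.04 − 2.984517·7.443 = 18.826240
ŷ(1.7) = a + b·1.7 = 18.826240 + 2.984517·1.7 = 23.899919

23.900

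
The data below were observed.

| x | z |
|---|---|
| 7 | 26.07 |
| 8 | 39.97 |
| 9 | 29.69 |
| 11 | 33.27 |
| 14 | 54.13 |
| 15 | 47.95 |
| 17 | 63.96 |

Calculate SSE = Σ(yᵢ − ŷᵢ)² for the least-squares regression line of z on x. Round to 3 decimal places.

n = 7, Σx = 81, Σy = 295.04, Σxy = 3699.82, Σx² = 1025, Σy² = 13585.7758
Sxx = Σx² − (Σx)²/n = 1025 − 937.285714 = 87.714286
Sxy = Σxy − (Σx)(Σy)/n = 3699.82 − 3414.034286 = 285.785714
Syy = Σy² − (Σy)²/n = 13585.7758 − 12435.514514 = 1150.261286
b = Sxy/Sxx = 285.785714/87.714286 = 3.258143
SSE = Syy − b·Sxy = 1150.261286 − 3.258143·285.785714 = 219.130469

219.130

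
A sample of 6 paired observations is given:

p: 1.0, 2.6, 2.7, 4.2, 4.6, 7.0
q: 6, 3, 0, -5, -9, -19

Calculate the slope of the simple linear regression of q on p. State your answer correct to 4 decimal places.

n = 6, Σx = 22.1, Σy = -24, Σxy = -181.6, Σx² = 102.85
Sxx = Σx² − (Σx)²/n = 102.85 − 81.401667 = 21.448333
Sxy = Σxy − (Σx)(Σy)/n = -181.6 − (-88.4) = -93.2
b = Sxy/Sxx = -93.2/21.448333 = -4.345326

-4.3453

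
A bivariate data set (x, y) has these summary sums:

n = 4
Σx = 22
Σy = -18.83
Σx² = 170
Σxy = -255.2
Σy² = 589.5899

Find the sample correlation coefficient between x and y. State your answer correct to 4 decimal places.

-0.9678

Sxx = Σx² − (Σx)²/n = 170 − 121 = 49
Sxy = Σxy − (Σx)(Σy)/n = -255.2 − (-103.565) = -151.635
Syy = Σy² − (Σy)²/n = 589.5899 − 88.642225 = 500.947675
r = Sxy/√(Sxx·Syy) = -151.635/√(24546.436075) = -151.635/156.673023 = -0.967844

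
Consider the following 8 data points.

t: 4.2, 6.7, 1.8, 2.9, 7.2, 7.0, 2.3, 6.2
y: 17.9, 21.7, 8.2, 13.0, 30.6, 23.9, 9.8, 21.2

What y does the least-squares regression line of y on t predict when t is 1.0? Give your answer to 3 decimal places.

n = 8, Σx = 38.3, Σy = 146.3, Σxy = 814.63, Σx² = 218.75
Sxx = Σx² − (Σx)²/n = 218.75 − 183.36125 = 35.38875
Sxy = Σxy − (Σx)(Σy)/n = 814.63 − 700.41125 = 114.21875
b = Sxy/Sxx = 114.21875/35.38875 = 3.227544
a = ȳ − b·x̄ = 18.2875 − 3.227544·4.7875 = 2.835633
ŷ(1.0) = a + b·1.0 = 2.835633 + 3.227544·1 = 6.063177

6.063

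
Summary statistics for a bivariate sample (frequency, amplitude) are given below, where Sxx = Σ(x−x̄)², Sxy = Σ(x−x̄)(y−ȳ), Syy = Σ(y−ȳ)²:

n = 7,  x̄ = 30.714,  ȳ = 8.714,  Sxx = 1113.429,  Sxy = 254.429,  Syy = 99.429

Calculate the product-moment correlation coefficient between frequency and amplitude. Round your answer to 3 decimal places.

0.765

r = Sxy/√(Sxx·Syy) = 254.429/√(110707.132041) = 254.429/332.726813 = 0.764678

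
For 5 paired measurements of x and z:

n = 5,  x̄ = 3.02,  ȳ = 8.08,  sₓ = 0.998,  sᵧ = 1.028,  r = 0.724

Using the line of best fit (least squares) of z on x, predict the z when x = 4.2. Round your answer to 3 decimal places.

b = r · sᵧ/sₓ = 0.724 · 1.028/0.998 = 0.745764
a = ȳ − b·x̄ = 8.08 − 0.745764·3.02 = 5.827794
ŷ(4.2) = a + b·4.2 = 5.827794 + 0.745764·4.2 = 8.960001

8.960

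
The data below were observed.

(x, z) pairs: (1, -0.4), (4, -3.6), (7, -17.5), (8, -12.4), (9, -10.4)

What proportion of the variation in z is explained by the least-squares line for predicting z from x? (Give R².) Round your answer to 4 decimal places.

n = 5, Σx = 29, Σy = -44.3, Σxy = -330.1, Σx² = 211, Σy² = 581.29
Sxx = Σx² − (Σx)²/n = 211 − 168.2 = 42.8
Sxy = Σxy − (Σx)(Σy)/n = -330.1 − (-256.94) = -73.16
Syy = Σy² − (Σy)²/n = 581.29 − 392.498 = 188.792
R² = Sxy²/(Sxx·Syy) = (-73.16)²/(42.8·188.792) = 0.662400

0.6624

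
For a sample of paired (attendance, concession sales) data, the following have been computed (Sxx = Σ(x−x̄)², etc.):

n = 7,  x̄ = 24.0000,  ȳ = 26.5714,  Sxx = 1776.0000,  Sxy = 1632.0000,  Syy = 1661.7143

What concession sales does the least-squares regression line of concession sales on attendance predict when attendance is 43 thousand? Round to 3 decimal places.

44.031

b = Sxy/Sxx = 1632/1776 = 0.918919
a = ȳ − b·x̄ = 26.5714 − 0.918919·24 = 4.517346
ŷ(43) = a + b·43 = 4.517346 + 0.918919·43 = 44.030859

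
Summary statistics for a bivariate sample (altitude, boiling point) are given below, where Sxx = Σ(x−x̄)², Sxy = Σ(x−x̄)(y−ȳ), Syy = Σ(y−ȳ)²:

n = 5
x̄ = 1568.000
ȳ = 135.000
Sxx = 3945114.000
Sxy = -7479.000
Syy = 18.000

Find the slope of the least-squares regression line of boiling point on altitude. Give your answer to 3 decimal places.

-0.002

b = Sxy/Sxx = -7479/3945114 = -0.001896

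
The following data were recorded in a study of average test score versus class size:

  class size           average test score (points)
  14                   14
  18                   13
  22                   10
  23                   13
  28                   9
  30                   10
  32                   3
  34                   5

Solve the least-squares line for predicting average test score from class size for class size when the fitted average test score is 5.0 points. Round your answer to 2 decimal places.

n = 8, Σx = 201, Σy = 77, Σxy = 1767, Σx² = 5397
Sxx = Σx² − (Σx)²/n = 5397 − 5050.125 = 346.875
Sxy = Σxy − (Σx)(Σy)/n = 1767 − 1934.625 = -167.625
b = Sxy/Sxx = -167.625/346.875 = -0.483243
a = ȳ − b·x̄ = 9.625 − (-0.483243)·25.125 = 21.766486
Set a + b·x = 5.0: x = (5.0 − 21.766486) / (-0.483243) = 34.695749

34.70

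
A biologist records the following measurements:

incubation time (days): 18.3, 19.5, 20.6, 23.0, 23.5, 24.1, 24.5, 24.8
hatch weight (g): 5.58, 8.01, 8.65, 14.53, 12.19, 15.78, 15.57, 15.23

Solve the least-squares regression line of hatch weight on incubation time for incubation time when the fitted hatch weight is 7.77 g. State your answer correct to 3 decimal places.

19.621

n = 8, Σx = 178.3, Σy = 95.54, Σxy = 2196.621, Σx² = 4016.85
Sxx = Σx² − (Σx)²/n = 4016.85 − 3973.86125 = 42.98875
Sxy = Σxy − (Σx)(Σy)/n = 2196.621 − 2129.34775 = 67.27325
b = Sxy/Sxx = 67.27325/42.98875 = 1.564904
a = ȳ − b·x̄ = 11.9425 − 1.564904·22.2875 = -22.935289
Set a + b·x = 7.77: x = (7.77 − (-22.935289)) / 1.564904 = 19.621202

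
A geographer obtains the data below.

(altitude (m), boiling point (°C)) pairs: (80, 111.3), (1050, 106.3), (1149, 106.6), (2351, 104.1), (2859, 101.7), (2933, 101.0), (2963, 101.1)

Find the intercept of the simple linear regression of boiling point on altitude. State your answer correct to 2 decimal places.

110.76

n = 7, Σx = 13385, Σy = 732.1, Σxy = 1374294.1, Σx² = 33512041
Sxx = Σx² − (Σx)²/n = 33512041 − 25594032.142857 = 7918008.857143
Sxy = Σxy − (Σx)(Σy)/n = 1374294.1 − 1399879.785714 = -25585.685714
b = Sxy/Sxx = -25585.685714/7918008.857143 = -0.003231
a = ȳ − b·x̄ = 104.585714 − (-0.003231)·1912.142857 = 110.764476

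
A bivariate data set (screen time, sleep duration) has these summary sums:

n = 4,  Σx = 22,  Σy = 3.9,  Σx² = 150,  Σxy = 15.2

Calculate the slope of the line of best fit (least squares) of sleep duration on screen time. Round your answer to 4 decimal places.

-0.2155

Sxx = Σx² − (Σx)²/n = 150 − 121 = 29
Sxy = Σxy − (Σx)(Σy)/n = 15.2 − 21.45 = -6.25
b = Sxy/Sxx = -6.25/29 = -0.215517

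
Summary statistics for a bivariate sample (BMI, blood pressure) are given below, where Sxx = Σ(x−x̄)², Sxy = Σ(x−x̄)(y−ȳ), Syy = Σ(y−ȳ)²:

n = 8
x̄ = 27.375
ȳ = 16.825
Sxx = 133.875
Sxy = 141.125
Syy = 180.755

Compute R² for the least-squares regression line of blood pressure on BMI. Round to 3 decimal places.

0.823

R² = Sxy²/(Sxx·Syy) = (141.125)²/(133.875·180.755) = 0.823035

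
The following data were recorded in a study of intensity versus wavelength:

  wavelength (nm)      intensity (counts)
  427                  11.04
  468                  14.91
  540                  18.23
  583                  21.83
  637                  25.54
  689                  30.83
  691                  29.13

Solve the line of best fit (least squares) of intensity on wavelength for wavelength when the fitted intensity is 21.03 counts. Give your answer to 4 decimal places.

n = 7, Σx = 4035, Σy = 151.51, Σxy = 91902.73, Σx² = 2390813
Sxx = Σx² − (Σx)²/n = 2390813 − 2325889.285714 = 64923.714286
Sxy = Σxy − (Σx)(Σy)/n = 91902.73 − 87334.692857 = 4568.037143
b = Sxy/Sxx = 4568.037143/64923.714286 = 0.070360
a = ȳ − b·x̄ = 21.644286 − 0.070360·576.428571 = -18.913269
Set a + b·x = 21.03: x = (21.03 − (-18.913269)) / 0.070360 = 567.697970

567.6980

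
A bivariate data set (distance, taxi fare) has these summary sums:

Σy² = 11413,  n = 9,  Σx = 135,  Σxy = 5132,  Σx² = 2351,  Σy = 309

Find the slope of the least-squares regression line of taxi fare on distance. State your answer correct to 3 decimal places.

Sxx = Σx² − (Σx)²/n = 2351 − 2025 = 326
Sxy = Σxy − (Σx)(Σy)/n = 5132 − 4635 = 497
b = Sxy/Sxx = 497/326 = 1.524540

1.525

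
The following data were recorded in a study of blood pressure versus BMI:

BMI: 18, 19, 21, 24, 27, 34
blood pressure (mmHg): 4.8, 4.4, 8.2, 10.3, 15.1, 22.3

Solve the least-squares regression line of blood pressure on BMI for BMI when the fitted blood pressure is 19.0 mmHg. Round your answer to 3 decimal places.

n = 6, Σx = 143, Σy = 65.1, Σxy = 1755.3, Σx² = 3587
Sxx = Σx² − (Σx)²/n = 3587 − 3408.166667 = 178.833333
Sxy = Σxy − (Σx)(Σy)/n = 1755.3 − 1551.55 = 203.75
b = Sxy/Sxx = 203.75/178.833333 = 1.139329
a = ȳ − b·x̄ = 10.85 − 1.139329·23.833333 = -16.304007
Set a + b·x = 19.0: x = (19.0 − (-16.304007)) / 1.139329 = 30.986667

30.987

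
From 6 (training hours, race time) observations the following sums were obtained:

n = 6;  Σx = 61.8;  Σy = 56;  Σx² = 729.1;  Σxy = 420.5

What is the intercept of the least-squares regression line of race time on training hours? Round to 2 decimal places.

26.73

Sxx = Σx² − (Σx)²/n = 729.1 − 636.54 = 92.56
Sxy = Σxy − (Σx)(Σy)/n = 420.5 − 576.8 = -156.3
b = Sxy/Sxx = -156.3/92.56 = -1.688634
a = ȳ − b·x̄ = 9.333333 − (-1.688634)·10.3 = 26.726268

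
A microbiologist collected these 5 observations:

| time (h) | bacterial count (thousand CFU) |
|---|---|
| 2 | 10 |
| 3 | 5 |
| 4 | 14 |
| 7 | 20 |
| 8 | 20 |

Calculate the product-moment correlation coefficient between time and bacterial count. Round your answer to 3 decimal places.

0.889

n = 5, Σx = 24, Σy = 69, Σxy = 391, Σx² = 142, Σy² = 1121
Sxx = Σx² − (Σx)²/n = 142 − 115.2 = 26.8
Sxy = Σxy − (Σx)(Σy)/n = 391 − 331.2 = 59.8
Syy = Σy² − (Σy)²/n = 1121 − 952.2 = 168.8
r = Sxy/√(Sxx·Syy) = 59.8/√(4523.84) = 59.8/67.259497 = 0.889094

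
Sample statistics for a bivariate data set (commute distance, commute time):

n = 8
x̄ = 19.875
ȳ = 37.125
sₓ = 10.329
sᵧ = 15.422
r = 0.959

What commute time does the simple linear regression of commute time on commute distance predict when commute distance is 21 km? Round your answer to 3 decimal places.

b = r · sᵧ/sₓ = 0.959 · 15.422/10.329 = 1.431862
a = ȳ − b·x̄ = 37.125 − 1.431862·19.875 = 8.666752
ŷ(21) = a + b·21 = 8.666752 + 1.431862·21 = 38.735844

38.736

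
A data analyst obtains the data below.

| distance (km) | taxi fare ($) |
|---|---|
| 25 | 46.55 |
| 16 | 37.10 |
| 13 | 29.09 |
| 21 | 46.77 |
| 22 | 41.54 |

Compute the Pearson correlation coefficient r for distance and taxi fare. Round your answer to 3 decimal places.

n = 5, Σx = 97, Σy = 201.05, Σxy = 4031.57, Σx² = 1975, Σy² = 8302.5451
Sxx = Σx² − (Σx)²/n = 1975 − 1881.8 = 93.2
Sxy = Σxy − (Σx)(Σy)/n = 4031.57 − 3900.37 = 131.2
Syy = Σy² − (Σy)²/n = 8302.5451 − 8084.2205 = 218.3246
r = Sxy/√(Sxx·Syy) = 131.2/√(20347.85272) = 131.2/142.645900 = 0.919760

0.920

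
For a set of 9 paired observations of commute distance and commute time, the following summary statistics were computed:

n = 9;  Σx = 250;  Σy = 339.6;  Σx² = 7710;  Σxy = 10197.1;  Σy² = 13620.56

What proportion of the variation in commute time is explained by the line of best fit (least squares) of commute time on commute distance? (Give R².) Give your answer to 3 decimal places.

0.945

Sxx = Σx² − (Σx)²/n = 7710 − 6944.444444 = 765.555556
Sxy = Σxy − (Σx)(Σy)/n = 10197.1 − 9433.333333 = 763.766667
Syy = Σy² − (Σy)²/n = 13620.56 − 12814.24 = 806.32
R² = Sxy²/(Sxx·Syy) = (763.766667)²/(765.555556·806.32) = 0.945012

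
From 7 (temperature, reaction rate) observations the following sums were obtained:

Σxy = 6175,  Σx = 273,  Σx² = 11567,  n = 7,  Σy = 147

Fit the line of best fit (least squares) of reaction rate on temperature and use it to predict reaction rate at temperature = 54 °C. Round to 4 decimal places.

28.2065

Sxx = Σx² − (Σx)²/n = 11567 − 10647 = 920
Sxy = Σxy − (Σx)(Σy)/n = 6175 − 5733 = 442
b = Sxy/Sxx = 442/920 = 0.480435
a = ȳ − b·x̄ = 21 − 0.480435·39 = 2.263043
ŷ(54) = a + b·54 = 2.263043 + 0.480435·54 = 28.206522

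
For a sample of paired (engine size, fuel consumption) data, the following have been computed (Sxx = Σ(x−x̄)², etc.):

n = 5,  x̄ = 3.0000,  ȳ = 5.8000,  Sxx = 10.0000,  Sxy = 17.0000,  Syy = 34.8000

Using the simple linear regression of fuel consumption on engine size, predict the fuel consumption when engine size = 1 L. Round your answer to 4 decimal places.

2.4000

b = Sxy/Sxx = 17/10 = 1.7
a = ȳ − b·x̄ = 5.8 − 1.7·3 = 0.7
ŷ(1) = a + b·1 = 0.7 + 1.7·1 = 2.4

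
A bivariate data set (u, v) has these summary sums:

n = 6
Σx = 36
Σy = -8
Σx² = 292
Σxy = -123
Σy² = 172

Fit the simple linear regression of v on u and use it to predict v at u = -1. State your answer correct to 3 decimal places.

Sxx = Σx² − (Σx)²/n = 292 − 216 = 76
Sxy = Σxy − (Σx)(Σy)/n = -123 − (-48) = -75
b = Sxy/Sxx = -75/76 = -0.986842
a = ȳ − b·x̄ = -1.333333 − (-0.986842)·6 = 4.587719
ŷ(-1) = a + b·-1 = 4.587719 + (-0.986842)·(-1) = 5.574561

5.575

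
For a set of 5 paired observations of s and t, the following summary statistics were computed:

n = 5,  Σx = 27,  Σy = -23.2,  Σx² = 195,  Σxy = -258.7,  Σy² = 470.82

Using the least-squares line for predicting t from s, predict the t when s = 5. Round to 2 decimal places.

Sxx = Σx² − (Σx)²/n = 195 − 145.8 = 49.2
Sxy = Σxy − (Σx)(Σy)/n = -258.7 − (-125.28) = -133.42
b = Sxy/Sxx = -133.42/49.2 = -2.711789
a = ȳ − b·x̄ = -4.64 − (-2.711789)·5.4 = 10.003659
ŷ(5) = a + b·5 = 10.003659 + (-2.711789)·5 = -3.555285

-3.56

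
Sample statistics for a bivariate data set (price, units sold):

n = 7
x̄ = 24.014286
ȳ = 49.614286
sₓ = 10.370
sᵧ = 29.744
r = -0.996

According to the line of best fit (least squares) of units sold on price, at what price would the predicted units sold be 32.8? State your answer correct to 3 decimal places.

b = r · sᵧ/sₓ = -0.996 · 29.744/10.37 = -2.856801
a = ȳ − b·x̄ = 49.614286 − (-2.856801)·24.014286 = 118.218317
Set a + b·x = 32.8: x = (32.8 − 118.218317) / (-2.856801) = 29.899991

29.900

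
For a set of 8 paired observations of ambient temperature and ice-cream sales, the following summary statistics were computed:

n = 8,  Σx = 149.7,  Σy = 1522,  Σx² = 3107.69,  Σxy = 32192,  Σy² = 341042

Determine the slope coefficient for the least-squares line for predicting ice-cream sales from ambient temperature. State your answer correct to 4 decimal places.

12.1124

Sxx = Σx² − (Σx)²/n = 3107.69 − 2801.26125 = 306.42875
Sxy = Σxy − (Σx)(Σy)/n = 32192 − 28480.425 = 3711.575
b = Sxy/Sxx = 3711.575/306.42875 = 12.112359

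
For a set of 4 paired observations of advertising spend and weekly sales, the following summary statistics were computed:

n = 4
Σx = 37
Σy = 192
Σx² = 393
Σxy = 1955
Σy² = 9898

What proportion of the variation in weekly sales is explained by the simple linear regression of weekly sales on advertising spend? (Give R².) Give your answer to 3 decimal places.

0.926

Sxx = Σx² − (Σx)²/n = 393 − 342.25 = 50.75
Sxy = Σxy − (Σx)(Σy)/n = 1955 − 1776 = 179
Syy = Σy² − (Σy)²/n = 9898 − 9216 = 682
R² = Sxy²/(Sxx·Syy) = (179)²/(50.75·682) = 0.925733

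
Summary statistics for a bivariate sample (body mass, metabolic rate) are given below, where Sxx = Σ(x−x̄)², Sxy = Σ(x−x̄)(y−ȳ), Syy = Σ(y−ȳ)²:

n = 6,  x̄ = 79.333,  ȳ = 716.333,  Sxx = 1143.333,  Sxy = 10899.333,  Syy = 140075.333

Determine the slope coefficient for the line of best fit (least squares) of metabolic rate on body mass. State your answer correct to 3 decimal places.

9.533

b = Sxy/Sxx = 10899.333/1143.333 = 9.532947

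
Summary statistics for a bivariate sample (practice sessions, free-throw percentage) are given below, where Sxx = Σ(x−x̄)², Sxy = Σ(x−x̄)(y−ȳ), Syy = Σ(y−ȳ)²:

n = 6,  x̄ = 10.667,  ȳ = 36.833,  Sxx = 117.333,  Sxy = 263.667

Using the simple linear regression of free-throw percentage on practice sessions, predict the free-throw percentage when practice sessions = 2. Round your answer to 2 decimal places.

b = Sxy/Sxx = 263.667/117.333 = 2.247168
a = ȳ − b·x̄ = 36.833 − 2.247168·10.667 = 12.862456
ŷ(2) = a + b·2 = 12.862456 + 2.247168·2 = 17.356792

17.36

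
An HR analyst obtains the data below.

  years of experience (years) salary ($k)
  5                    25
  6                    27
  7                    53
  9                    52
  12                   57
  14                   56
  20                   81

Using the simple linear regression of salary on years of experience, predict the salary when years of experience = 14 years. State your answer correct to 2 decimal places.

n = 7, Σx = 73, Σy = 351, Σxy = 4214, Σx² = 931
Sxx = Σx² − (Σx)²/n = 931 − 761.285714 = 169.714286
Sxy = Σxy − (Σx)(Σy)/n = 4214 − 3660.428571 = 553.571429
b = Sxy/Sxx = 553.571429/169.714286 = 3.261785
a = ȳ − b·x̄ = 50.142857 − 3.261785·10.428571 = 16.127104
ŷ(14) = a + b·14 = 16.127104 + 3.261785·14 = 61.792088

61.79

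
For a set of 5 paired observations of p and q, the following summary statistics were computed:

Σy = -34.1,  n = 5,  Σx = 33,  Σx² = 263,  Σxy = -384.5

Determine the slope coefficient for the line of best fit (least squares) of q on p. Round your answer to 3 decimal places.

-3.527

Sxx = Σx² − (Σx)²/n = 263 − 217.8 = 45.2
Sxy = Σxy − (Σx)(Σy)/n = -384.5 − (-225.06) = -159.44
b = Sxy/Sxx = -159.44/45.2 = -3.527434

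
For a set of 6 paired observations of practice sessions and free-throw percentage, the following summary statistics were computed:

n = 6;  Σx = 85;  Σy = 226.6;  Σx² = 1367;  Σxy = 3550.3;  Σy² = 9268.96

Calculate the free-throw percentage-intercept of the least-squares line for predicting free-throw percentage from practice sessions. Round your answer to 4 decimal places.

Sxx = Σx² − (Σx)²/n = 1367 − 1204.166667 = 162.833333
Sxy = Σxy − (Σx)(Σy)/n = 3550.3 − 3210.166667 = 340.133333
b = Sxy/Sxx = 340.133333/162.833333 = 2.088843
a = ȳ − b·x̄ = 37.766667 − 2.088843·14.166667 = 8.174719

8.1747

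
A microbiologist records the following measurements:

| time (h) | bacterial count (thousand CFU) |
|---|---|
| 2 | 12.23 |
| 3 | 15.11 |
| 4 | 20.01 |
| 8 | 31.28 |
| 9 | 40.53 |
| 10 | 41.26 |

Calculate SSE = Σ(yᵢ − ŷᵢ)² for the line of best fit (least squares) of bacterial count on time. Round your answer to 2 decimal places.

16.31

n = 6, Σx = 36, Σy = 160.42, Σxy = 1177.44, Σx² = 274, Σy² = 5101.792
Sxx = Σx² − (Σx)²/n = 274 − 216 = 58
Sxy = Σxy − (Σx)(Σy)/n = 1177.44 − 962.52 = 214.92
Syy = Σy² − (Σy)²/n = 5101.792 − 4289.096067 = 812.695933
b = Sxy/Sxx = 214.92/58 = 3.705517
SSE = Syy − b·Sxy = 812.695933 − 3.705517·214.92 = 16.306168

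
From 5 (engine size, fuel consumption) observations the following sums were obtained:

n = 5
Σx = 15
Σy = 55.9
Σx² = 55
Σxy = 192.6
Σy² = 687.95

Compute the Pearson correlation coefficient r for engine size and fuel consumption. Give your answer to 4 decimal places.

Sxx = Σx² − (Σx)²/n = 55 − 45 = 10
Sxy = Σxy − (Σx)(Σy)/n = 192.6 − 167.7 = 24.9
Syy = Σy² − (Σy)²/n = 687.95 − 624.962 = 62.988
r = Sxy/√(Sxx·Syy) = 24.9/√(629.88) = 24.9/25.097410 = 0.992134

0.9921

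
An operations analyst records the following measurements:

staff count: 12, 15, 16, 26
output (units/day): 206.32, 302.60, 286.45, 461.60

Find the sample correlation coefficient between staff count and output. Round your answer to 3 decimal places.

0.984

n = 4, Σx = 69, Σy = 1256.97, Σxy = 23599.64, Σx² = 1301, Σy² = 429262.8649
Sxx = Σx² − (Σx)²/n = 1301 − 1190.25 = 110.75
Sxy = Σxy − (Σx)(Σy)/n = 23599.64 − 21682.7325 = 1916.9075
Syy = Σy² − (Σy)²/n = 429262.8649 − 394993.395225 = 34269.469675
r = Sxy/√(Sxx·Syy) = 1916.9075/√(3795343.766506) = 1916.9075/1948.164204 = 0.983956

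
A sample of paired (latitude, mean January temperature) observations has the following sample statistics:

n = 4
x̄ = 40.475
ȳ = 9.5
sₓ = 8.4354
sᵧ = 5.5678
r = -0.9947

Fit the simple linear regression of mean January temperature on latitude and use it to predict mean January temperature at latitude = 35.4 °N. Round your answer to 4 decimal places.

12.8320

b = r · sᵧ/sₓ = -0.9947 · 5.5678/8.4354 = -0.656553
a = ȳ − b·x̄ = 9.5 − (-0.656553)·40.475 = 36.073999
ŷ(35.4) = a + b·35.4 = 36.073999 + (-0.656553)·35.4 = 12.832009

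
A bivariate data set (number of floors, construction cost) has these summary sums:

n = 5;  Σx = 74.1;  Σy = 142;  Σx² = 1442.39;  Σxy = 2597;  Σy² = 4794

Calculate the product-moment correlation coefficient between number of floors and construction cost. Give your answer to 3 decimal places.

Sxx = Σx² − (Σx)²/n = 1442.39 − 1098.162 = 344.228
Sxy = Σxy − (Σx)(Σy)/n = 2597 − 2104.44 = 492.56
Syy = Σy² − (Σy)²/n = 4794 − 4032.8 = 761.2
r = Sxy/√(Sxx·Syy) = 492.56/√(262026.3536) = 492.56/511.885098 = 0.962247

0.962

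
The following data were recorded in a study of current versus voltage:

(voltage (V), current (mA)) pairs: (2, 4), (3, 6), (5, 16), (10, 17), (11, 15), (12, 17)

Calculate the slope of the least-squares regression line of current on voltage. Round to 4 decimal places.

n = 6, Σx = 43, Σy = 75, Σxy = 645, Σx² = 403
Sxx = Σx² − (Σx)²/n = 403 − 308.166667 = 94.833333
Sxy = Σxy − (Σx)(Σy)/n = 645 − 537.5 = 107.5
b = Sxy/Sxx = 107.5/94.833333 = 1.133568

1.1336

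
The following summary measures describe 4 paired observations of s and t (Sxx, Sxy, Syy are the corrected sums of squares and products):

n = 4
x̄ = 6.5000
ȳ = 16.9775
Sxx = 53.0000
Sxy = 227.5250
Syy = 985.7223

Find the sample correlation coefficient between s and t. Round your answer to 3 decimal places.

r = Sxy/√(Sxx·Syy) = 227.525/√(52243.2819) = 227.525/228.567893 = 0.995437

0.995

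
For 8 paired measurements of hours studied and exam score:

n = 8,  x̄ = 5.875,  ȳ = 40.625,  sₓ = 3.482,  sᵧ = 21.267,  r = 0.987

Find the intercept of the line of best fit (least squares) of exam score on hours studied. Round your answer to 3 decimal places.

b = r · sᵧ/sₓ = 0.987 · 21.267/3.482 = 6.028297
a = ȳ − b·x̄ = 40.625 − 6.028297·5.875 = 5.208757

5.209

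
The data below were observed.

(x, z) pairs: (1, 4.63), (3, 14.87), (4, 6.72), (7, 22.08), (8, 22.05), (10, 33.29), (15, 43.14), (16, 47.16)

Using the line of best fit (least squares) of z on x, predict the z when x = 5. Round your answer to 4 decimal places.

15.7312

n = 8, Σx = 64, Σy = 193.94, Σxy = 2141.64, Σx² = 720
Sxx = Σx² − (Σx)²/n = 720 − 512 = 208
Sxy = Σxy − (Σx)(Σy)/n = 2141.64 − 1551.52 = 590.12
b = Sxy/Sxx = 590.12/208 = 2.837115
a = ȳ − b·x̄ = 24.2425 − 2.837115·8 = 1.545577
ŷ(5) = a + b·5 = 1.545577 + 2.837115·5 = 15.731154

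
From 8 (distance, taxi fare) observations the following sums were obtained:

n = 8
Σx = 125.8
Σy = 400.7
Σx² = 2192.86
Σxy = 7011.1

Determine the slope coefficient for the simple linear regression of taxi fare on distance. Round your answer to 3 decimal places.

3.308

Sxx = Σx² − (Σx)²/n = 2192.86 − 1978.205 = 214.655
Sxy = Σxy − (Σx)(Σy)/n = 7011.1 − 6301.0075 = 710.0925
b = Sxy/Sxx = 710.0925/214.655 = 3.308064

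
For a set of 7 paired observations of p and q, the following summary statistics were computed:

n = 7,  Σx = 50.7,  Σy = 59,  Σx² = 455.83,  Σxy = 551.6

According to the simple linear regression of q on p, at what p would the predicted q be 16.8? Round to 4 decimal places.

Sxx = Σx² − (Σx)²/n = 455.83 − 367.212857 = 88.617143
Sxy = Σxy − (Σx)(Σy)/n = 551.6 − 427.328571 = 124.271429
b = Sxy/Sxx = 124.271429/88.617143 = 1.402341
a = ȳ − b·x̄ = 8.428571 − 1.402341·7.242857 = -1.728382
Set a + b·x = 16.8: x = (16.8 − (-1.728382)) / 1.402341 = 13.212468

13.2125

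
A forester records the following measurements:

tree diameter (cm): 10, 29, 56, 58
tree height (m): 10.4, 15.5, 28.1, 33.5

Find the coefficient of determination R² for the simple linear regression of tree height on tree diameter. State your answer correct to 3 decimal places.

n = 4, Σx = 153, Σy = 87.5, Σxy = 4070.1, Σx² = 7441, Σy² = 2260.27
Sxx = Σx² − (Σx)²/n = 7441 − 5852.25 = 1588.75
Sxy = Σxy − (Σx)(Σy)/n = 4070.1 − 3346.875 = 723.225
Syy = Σy² − (Σy)²/n = 2260.27 − 1914.0625 = 346.2075
R² = Sxy²/(Sxx·Syy) = (723.225)²/(1588.75·346.2075) = 0.950944

0.951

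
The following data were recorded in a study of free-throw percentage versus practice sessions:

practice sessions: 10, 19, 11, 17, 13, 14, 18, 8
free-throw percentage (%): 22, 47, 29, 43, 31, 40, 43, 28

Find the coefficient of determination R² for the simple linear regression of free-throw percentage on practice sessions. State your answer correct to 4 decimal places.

0.8586

n = 8, Σx = 110, Σy = 283, Σxy = 4124, Σx² = 1624, Σy² = 10577
Sxx = Σx² − (Σx)²/n = 1624 − 1512.5 = 111.5
Sxy = Σxy − (Σx)(Σy)/n = 4124 − 3891.25 = 232.75
Syy = Σy² − (Σy)²/n = 10577 − 10011.125 = 565.875
R² = Sxy²/(Sxx·Syy) = (232.75)²/(111.5·565.875) = 0.858586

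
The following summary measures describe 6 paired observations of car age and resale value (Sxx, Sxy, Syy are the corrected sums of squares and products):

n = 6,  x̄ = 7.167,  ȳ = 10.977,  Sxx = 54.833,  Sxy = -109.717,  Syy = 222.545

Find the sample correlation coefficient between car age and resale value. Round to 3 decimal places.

r = Sxy/√(Sxx·Syy) = -109.717/√(12202.809985) = -109.717/110.466330 = -0.993217

-0.993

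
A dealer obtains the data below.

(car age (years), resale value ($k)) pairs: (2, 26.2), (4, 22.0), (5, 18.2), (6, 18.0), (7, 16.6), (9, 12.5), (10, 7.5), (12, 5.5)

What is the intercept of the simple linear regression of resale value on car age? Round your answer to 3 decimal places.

n = 8, Σx = 55, Σy = 126.5, Σxy = 709.1, Σx² = 455
Sxx = Σx² − (Σx)²/n = 455 − 378.125 = 76.875
Sxy = Σxy − (Σx)(Σy)/n = 709.1 − 869.6875 = -160.5875
b = Sxy/Sxx = -160.5875/76.875 = -2.088943
a = ȳ − b·x̄ = 15.8125 − (-2.088943)·6.875 = 30.173984

30.174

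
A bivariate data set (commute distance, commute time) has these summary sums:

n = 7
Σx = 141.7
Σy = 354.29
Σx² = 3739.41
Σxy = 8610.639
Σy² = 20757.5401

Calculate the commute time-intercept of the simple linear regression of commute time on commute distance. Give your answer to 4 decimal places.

Sxx = Σx² − (Σx)²/n = 3739.41 − 2868.412857 = 870.997143
Sxy = Σxy − (Σx)(Σy)/n = 8610.639 − 7171.841857 = 1438.797143
b = Sxy/Sxx = 1438.797143/870.997143 = 1.651897
a = ȳ − b·x̄ = 50.612857 − 1.651897·20.242857 = 17.173752

17.1738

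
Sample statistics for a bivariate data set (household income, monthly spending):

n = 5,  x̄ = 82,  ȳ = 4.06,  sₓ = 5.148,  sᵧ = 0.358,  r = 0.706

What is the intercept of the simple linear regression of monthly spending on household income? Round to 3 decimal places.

0.034

b = r · sᵧ/sₓ = 0.706 · 0.358/5.148 = 0.049096
a = ȳ − b·x̄ = 4.06 − 0.049096·82 = 0.034099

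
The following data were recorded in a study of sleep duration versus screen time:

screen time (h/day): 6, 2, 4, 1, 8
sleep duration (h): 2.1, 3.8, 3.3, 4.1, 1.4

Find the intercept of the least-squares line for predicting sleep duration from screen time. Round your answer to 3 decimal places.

4.610

n = 5, Σx = 21, Σy = 14.7, Σxy = 48.7, Σx² = 121
Sxx = Σx² − (Σx)²/n = 121 − 88.2 = 32.8
Sxy = Σxy − (Σx)(Σy)/n = 48.7 − 61.74 = -13.04
b = Sxy/Sxx = -13.04/32.8 = -0.397561
a = ȳ − b·x̄ = 2.94 − (-0.397561)·4.2 = 4.609756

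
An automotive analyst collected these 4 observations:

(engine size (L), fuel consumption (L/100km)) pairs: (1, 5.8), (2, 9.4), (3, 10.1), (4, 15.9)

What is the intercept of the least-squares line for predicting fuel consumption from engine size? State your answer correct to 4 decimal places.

n = 4, Σx = 10, Σy = 41.2, Σxy = 118.5, Σx² = 30
Sxx = Σx² − (Σx)²/n = 30 − 25 = 5
Sxy = Σxy − (Σx)(Σy)/n = 118.5 − 103 = 15.5
b = Sxy/Sxx = 15.5/5 = 3.1
a = ȳ − b·x̄ = 10.3 − 3.1·2.5 = 2.55

2.5500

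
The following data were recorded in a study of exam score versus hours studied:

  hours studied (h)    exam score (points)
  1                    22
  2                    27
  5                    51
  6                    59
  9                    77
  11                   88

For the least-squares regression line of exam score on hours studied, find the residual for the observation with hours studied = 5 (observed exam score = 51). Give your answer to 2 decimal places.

1.51

n = 6, Σx = 34, Σy = 324, Σxy = 2346, Σx² = 268
Sxx = Σx² − (Σx)²/n = 268 − 192.666667 = 75.333333
Sxy = Σxy − (Σx)(Σy)/n = 2346 − 1836 = 510
b = Sxy/Sxx = 510/75.333333 = 6.769912
a = ȳ − b·x̄ = 54 − 6.769912·5.666667 = 15.637168
ŷ(5) = 15.637168 + 6.769912·5 = 49.486726
residual = y − ŷ = 51 − 49.486726 = 1.513274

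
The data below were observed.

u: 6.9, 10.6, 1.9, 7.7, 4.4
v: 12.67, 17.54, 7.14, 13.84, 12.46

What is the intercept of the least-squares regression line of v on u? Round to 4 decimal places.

n = 5, Σx = 31.5, Σy = 63.65, Σxy = 448.305, Σx² = 242.23
Sxx = Σx² − (Σx)²/n = 242.23 − 198.45 = 43.78
Sxy = Σxy − (Σx)(Σy)/n = 448.305 − 400.995 = 47.31
b = Sxy/Sxx = 47.31/43.78 = 1.080630
a = ȳ − b·x̄ = 12.73 − 1.080630·6.3 = 5.922028

5.9220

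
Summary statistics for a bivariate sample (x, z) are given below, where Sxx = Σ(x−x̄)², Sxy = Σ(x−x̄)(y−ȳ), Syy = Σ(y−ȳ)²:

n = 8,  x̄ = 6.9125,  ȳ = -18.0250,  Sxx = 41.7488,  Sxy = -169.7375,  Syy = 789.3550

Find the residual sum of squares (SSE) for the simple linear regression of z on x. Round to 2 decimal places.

b = Sxy/Sxx = -169.7375/41.7488 = -4.065686
SSE = Syy − b·Sxy = 789.355 − (-4.065686)·(-169.7375) = 99.255670

99.26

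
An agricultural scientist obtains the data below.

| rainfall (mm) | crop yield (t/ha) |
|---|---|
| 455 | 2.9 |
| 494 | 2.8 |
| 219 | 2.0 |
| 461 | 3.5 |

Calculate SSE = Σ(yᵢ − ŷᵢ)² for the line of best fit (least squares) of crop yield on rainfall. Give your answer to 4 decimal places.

n = 4, Σx = 1629, Σy = 11.2, Σxy = 4754.2, Σx² = 711543, Σy² = 32.5
Sxx = Σx² − (Σx)²/n = 711543 − 663410.25 = 48132.75
Sxy = Σxy − (Σx)(Σy)/n = 4754.2 − 4561.2 = 193
Syy = Σy² − (Σy)²/n = 32.5 − 31.36 = 1.14
b = Sxy/Sxx = 193/48132.75 = 0.004010
SSE = Syy − b·Sxy = 1.14 − 0.004010·193 = 0.366119

0.3661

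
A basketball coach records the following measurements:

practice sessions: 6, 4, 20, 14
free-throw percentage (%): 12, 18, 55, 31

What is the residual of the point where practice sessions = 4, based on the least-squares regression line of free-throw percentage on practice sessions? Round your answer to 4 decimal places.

6.1585

n = 4, Σx = 44, Σy = 116, Σxy = 1678, Σx² = 648
Sxx = Σx² − (Σx)²/n = 648 − 484 = 164
Sxy = Σxy − (Σx)(Σy)/n = 1678 − 1276 = 402
b = Sxy/Sxx = 402/164 = 2.451220
a = ȳ − b·x̄ = 29 − 2.451220·11 = 2.036585
ŷ(4) = 2.036585 + 2.451220·4 = 11.841463
residual = y − ŷ = 18 − 11.841463 = 6.158537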